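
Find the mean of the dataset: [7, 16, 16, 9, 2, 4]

9

Step 1: Sum all values: 7 + 16 + 16 + 9 + 2 + 4 = 54
Step 2: Count the number of values: n = 6
Step 3: Mean = sum / n = 54 / 6 = 9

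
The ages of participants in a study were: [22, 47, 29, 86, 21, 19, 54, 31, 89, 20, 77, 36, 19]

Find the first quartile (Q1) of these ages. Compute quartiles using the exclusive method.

20.5

Step 1: Sort the data: [19, 19, 20, 21, 22, 29, 31, 36, 47, 54, 77, 86, 89]
Step 2: n = 13
Step 3: Using the exclusive quartile method:
  Q1 = 20.5
  Q2 (median) = 31
  Q3 = 65.5
  IQR = Q3 - Q1 = 65.5 - 20.5 = 45
Step 4: Q1 = 20.5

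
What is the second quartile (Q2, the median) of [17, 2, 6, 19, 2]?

6

Step 1: Sort the data: [2, 2, 6, 17, 19]
Step 2: n = 5
Step 3: Q2 is the median. Since n is odd, it is the middle value at position 3: 6
Step 4: Q2 = 6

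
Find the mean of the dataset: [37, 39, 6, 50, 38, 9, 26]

29.2857

Step 1: Sum all values: 37 + 39 + 6 + 50 + 38 + 9 + 26 = 205
Step 2: Count the number of values: n = 7
Step 3: Mean = sum / n = 205 / 7 = 29.2857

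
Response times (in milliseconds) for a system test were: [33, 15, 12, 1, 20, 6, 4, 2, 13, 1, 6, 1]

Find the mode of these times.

1

Step 1: Count the frequency of each value:
  1: appears 3 time(s)
  2: appears 1 time(s)
  4: appears 1 time(s)
  6: appears 2 time(s)
  12: appears 1 time(s)
  13: appears 1 time(s)
  15: appears 1 time(s)
  20: appears 1 time(s)
  33: appears 1 time(s)
Step 2: The value 1 appears most frequently (3 times).
Step 3: Mode = 1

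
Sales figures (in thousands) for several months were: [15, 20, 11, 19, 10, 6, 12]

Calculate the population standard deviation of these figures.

4.6511

Step 1: Compute the mean: 13.2857
Step 2: Sum of squared deviations from the mean: 151.4286
Step 3: Population variance = 151.4286 / 7 = 21.6327
Step 4: Standard deviation = sqrt(21.6327) = 4.6511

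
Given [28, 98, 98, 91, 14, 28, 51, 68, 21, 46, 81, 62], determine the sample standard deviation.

30.4865

Step 1: Compute the mean: 57.1667
Step 2: Sum of squared deviations from the mean: 10223.6667
Step 3: Sample variance = 10223.6667 / 11 = 929.4242
Step 4: Standard deviation = sqrt(929.4242) = 30.4865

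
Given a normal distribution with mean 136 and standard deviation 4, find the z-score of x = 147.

2.75

Step 1: Recall the z-score formula: z = (x - mu) / sigma
Step 2: Substitute values: z = (147 - 136) / 4
Step 3: z = 11 / 4 = 2.75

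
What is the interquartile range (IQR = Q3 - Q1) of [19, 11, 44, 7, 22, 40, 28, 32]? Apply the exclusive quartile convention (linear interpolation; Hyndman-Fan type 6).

25

Step 1: Sort the data: [7, 11, 19, 22, 28, 32, 40, 44]
Step 2: n = 8
Step 3: Using the exclusive quartile method:
  Q1 = 13
  Q2 (median) = 25
  Q3 = 38
  IQR = Q3 - Q1 = 38 - 13 = 25
Step 4: IQR = 25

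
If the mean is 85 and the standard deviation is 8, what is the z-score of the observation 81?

-0.5

Step 1: Recall the z-score formula: z = (x - mu) / sigma
Step 2: Substitute values: z = (81 - 85) / 8
Step 3: z = -4 / 8 = -0.5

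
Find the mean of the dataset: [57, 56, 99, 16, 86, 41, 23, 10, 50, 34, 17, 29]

43.1667

Step 1: Sum all values: 57 + 56 + 99 + 16 + 86 + 41 + 23 + 10 + 50 + 34 + 17 + 29 = 518
Step 2: Count the number of values: n = 12
Step 3: Mean = sum / n = 518 / 12 = 43.1667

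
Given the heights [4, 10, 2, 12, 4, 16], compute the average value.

8

Step 1: Sum all values: 4 + 10 + 2 + 12 + 4 + 16 = 48
Step 2: Count the number of values: n = 6
Step 3: Mean = sum / n = 48 / 6 = 8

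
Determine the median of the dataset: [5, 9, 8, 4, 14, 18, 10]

9

Step 1: Sort the data in ascending order: [4, 5, 8, 9, 10, 14, 18]
Step 2: The number of values is n = 7.
Step 3: Since n is odd, the median is the middle value at position 4: 9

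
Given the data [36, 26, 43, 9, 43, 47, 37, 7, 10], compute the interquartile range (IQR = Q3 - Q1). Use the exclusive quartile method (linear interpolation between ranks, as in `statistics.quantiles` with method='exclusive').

33.5

Step 1: Sort the data: [7, 9, 10, 26, 36, 37, 43, 43, 47]
Step 2: n = 9
Step 3: Using the exclusive quartile method:
  Q1 = 9.5
  Q2 (median) = 36
  Q3 = 43
  IQR = Q3 - Q1 = 43 - 9.5 = 33.5
Step 4: IQR = 33.5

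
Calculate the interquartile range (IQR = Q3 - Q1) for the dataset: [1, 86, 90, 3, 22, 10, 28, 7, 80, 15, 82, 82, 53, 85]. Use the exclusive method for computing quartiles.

73.5

Step 1: Sort the data: [1, 3, 7, 10, 15, 22, 28, 53, 80, 82, 82, 85, 86, 90]
Step 2: n = 14
Step 3: Using the exclusive quartile method:
  Q1 = 9.25
  Q2 (median) = 40.5
  Q3 = 82.75
  IQR = Q3 - Q1 = 82.75 - 9.25 = 73.5
Step 4: IQR = 73.5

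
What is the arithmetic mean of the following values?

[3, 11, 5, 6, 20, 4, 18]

9.5714

Step 1: Sum all values: 3 + 11 + 5 + 6 + 20 + 4 + 18 = 67
Step 2: Count the number of values: n = 7
Step 3: Mean = sum / n = 67 / 7 = 9.5714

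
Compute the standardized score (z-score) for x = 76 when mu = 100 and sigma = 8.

-3

Step 1: Recall the z-score formula: z = (x - mu) / sigma
Step 2: Substitute values: z = (76 - 100) / 8
Step 3: z = -24 / 8 = -3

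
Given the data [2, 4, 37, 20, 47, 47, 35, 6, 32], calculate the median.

32

Step 1: Sort the data in ascending order: [2, 4, 6, 20, 32, 35, 37, 47, 47]
Step 2: The number of values is n = 9.
Step 3: Since n is odd, the median is the middle value at position 5: 32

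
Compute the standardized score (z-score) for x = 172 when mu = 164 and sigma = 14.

0.5714

Step 1: Recall the z-score formula: z = (x - mu) / sigma
Step 2: Substitute values: z = (172 - 164) / 14
Step 3: z = 8 / 14 = 0.5714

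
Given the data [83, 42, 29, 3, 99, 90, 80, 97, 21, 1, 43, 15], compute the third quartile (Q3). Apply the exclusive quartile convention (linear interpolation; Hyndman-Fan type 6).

88.25

Step 1: Sort the data: [1, 3, 15, 21, 29, 42, 43, 80, 83, 90, 97, 99]
Step 2: n = 12
Step 3: Using the exclusive quartile method:
  Q1 = 16.5
  Q2 (median) = 42.5
  Q3 = 88.25
  IQR = Q3 - Q1 = 88.25 - 16.5 = 71.75
Step 4: Q3 = 88.25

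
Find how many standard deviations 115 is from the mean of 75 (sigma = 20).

2

Step 1: Recall the z-score formula: z = (x - mu) / sigma
Step 2: Substitute values: z = (115 - 75) / 20
Step 3: z = 40 / 20 = 2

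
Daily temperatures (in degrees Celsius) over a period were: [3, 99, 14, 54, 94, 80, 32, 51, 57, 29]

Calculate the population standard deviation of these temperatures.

30.9129

Step 1: Compute the mean: 51.3
Step 2: Sum of squared deviations from the mean: 9556.1
Step 3: Population variance = 9556.1 / 10 = 955.61
Step 4: Standard deviation = sqrt(955.61) = 30.9129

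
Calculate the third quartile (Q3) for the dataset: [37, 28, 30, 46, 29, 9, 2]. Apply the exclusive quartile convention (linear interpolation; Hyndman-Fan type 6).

37

Step 1: Sort the data: [2, 9, 28, 29, 30, 37, 46]
Step 2: n = 7
Step 3: Using the exclusive quartile method:
  Q1 = 9
  Q2 (median) = 29
  Q3 = 37
  IQR = Q3 - Q1 = 37 - 9 = 28
Step 4: Q3 = 37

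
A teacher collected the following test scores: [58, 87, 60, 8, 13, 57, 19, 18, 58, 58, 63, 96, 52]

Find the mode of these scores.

58

Step 1: Count the frequency of each value:
  8: appears 1 time(s)
  13: appears 1 time(s)
  18: appears 1 time(s)
  19: appears 1 time(s)
  52: appears 1 time(s)
  57: appears 1 time(s)
  58: appears 3 time(s)
  60: appears 1 time(s)
  63: appears 1 time(s)
  87: appears 1 time(s)
  96: appears 1 time(s)
Step 2: The value 58 appears most frequently (3 times).
Step 3: Mode = 58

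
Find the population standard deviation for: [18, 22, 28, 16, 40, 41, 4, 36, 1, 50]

15.4544

Step 1: Compute the mean: 25.6
Step 2: Sum of squared deviations from the mean: 2388.4
Step 3: Population variance = 2388.4 / 10 = 238.84
Step 4: Standard deviation = sqrt(238.84) = 15.4544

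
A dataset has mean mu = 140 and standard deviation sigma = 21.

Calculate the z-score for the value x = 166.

1.2381

Step 1: Recall the z-score formula: z = (x - mu) / sigma
Step 2: Substitute values: z = (166 - 140) / 21
Step 3: z = 26 / 21 = 1.2381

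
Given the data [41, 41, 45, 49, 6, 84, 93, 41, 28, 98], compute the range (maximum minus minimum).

92

Step 1: Identify the maximum value: max = 98
Step 2: Identify the minimum value: min = 6
Step 3: Range = max - min = 98 - 6 = 92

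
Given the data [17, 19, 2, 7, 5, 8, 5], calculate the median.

7

Step 1: Sort the data in ascending order: [2, 5, 5, 7, 8, 17, 19]
Step 2: The number of values is n = 7.
Step 3: Since n is odd, the median is the middle value at position 4: 7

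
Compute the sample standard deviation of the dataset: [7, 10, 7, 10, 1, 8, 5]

3.132

Step 1: Compute the mean: 6.8571
Step 2: Sum of squared deviations from the mean: 58.8571
Step 3: Sample variance = 58.8571 / 6 = 9.8095
Step 4: Standard deviation = sqrt(9.8095) = 3.132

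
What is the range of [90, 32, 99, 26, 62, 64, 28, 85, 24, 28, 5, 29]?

94

Step 1: Identify the maximum value: max = 99
Step 2: Identify the minimum value: min = 5
Step 3: Range = max - min = 99 - 5 = 94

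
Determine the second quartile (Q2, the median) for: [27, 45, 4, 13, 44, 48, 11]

27

Step 1: Sort the data: [4, 11, 13, 27, 44, 45, 48]
Step 2: n = 7
Step 3: Q2 is the median. Since n is odd, it is the middle value at position 4: 27
Step 4: Q2 = 27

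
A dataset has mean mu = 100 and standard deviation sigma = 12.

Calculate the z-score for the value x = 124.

2

Step 1: Recall the z-score formula: z = (x - mu) / sigma
Step 2: Substitute values: z = (124 - 100) / 12
Step 3: z = 24 / 12 = 2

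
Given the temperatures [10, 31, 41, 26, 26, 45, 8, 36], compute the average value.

27.875

Step 1: Sum all values: 10 + 31 + 41 + 26 + 26 + 45 + 8 + 36 = 223
Step 2: Count the number of values: n = 8
Step 3: Mean = sum / n = 223 / 8 = 27.875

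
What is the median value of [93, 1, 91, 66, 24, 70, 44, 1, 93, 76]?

68

Step 1: Sort the data in ascending order: [1, 1, 24, 44, 66, 70, 76, 91, 93, 93]
Step 2: The number of values is n = 10.
Step 3: Since n is even, the median is the average of positions 5 and 6:
  Median = (66 + 70) / 2 = 68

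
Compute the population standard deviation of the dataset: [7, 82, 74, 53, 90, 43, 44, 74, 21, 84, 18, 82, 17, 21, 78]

28.7306

Step 1: Compute the mean: 52.5333
Step 2: Sum of squared deviations from the mean: 12381.7333
Step 3: Population variance = 12381.7333 / 15 = 825.4489
Step 4: Standard deviation = sqrt(825.4489) = 28.7306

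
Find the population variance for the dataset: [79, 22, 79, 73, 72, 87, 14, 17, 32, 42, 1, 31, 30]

799.6331

Step 1: Compute the mean: (79 + 22 + 79 + 73 + 72 + 87 + 14 + 17 + 32 + 42 + 1 + 31 + 30) / 13 = 44.5385
Step 2: Compute squared deviations from the mean:
  (79 - 44.5385)^2 = 1187.5976
  (22 - 44.5385)^2 = 507.9822
  (79 - 44.5385)^2 = 1187.5976
  (73 - 44.5385)^2 = 810.0592
  (72 - 44.5385)^2 = 754.1361
  (87 - 44.5385)^2 = 1802.9822
  (14 - 44.5385)^2 = 932.5976
  (17 - 44.5385)^2 = 758.3669
  (32 - 44.5385)^2 = 157.213
  (42 - 44.5385)^2 = 6.4438
  (1 - 44.5385)^2 = 1895.5976
  (31 - 44.5385)^2 = 183.2899
  (30 - 44.5385)^2 = 211.3669
Step 3: Sum of squared deviations = 10395.2308
Step 4: Population variance = 10395.2308 / 13 = 799.6331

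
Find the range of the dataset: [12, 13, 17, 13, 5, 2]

15

Step 1: Identify the maximum value: max = 17
Step 2: Identify the minimum value: min = 2
Step 3: Range = max - min = 17 - 2 = 15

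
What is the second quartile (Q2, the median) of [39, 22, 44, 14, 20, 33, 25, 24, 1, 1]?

23

Step 1: Sort the data: [1, 1, 14, 20, 22, 24, 25, 33, 39, 44]
Step 2: n = 10
Step 3: Q2 is the median. Since n is even, it is the average of the values at positions 5 and 6:
  Q2 = (22 + 24) / 2 = 23
Step 4: Q2 = 23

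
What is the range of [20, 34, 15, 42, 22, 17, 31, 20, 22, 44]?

29

Step 1: Identify the maximum value: max = 44
Step 2: Identify the minimum value: min = 15
Step 3: Range = max - min = 44 - 15 = 29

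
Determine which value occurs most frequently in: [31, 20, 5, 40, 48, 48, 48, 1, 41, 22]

48

Step 1: Count the frequency of each value:
  1: appears 1 time(s)
  5: appears 1 time(s)
  20: appears 1 time(s)
  22: appears 1 time(s)
  31: appears 1 time(s)
  40: appears 1 time(s)
  41: appears 1 time(s)
  48: appears 3 time(s)
Step 2: The value 48 appears most frequently (3 times).
Step 3: Mode = 48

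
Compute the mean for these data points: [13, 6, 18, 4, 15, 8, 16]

11.4286

Step 1: Sum all values: 13 + 6 + 18 + 4 + 15 + 8 + 16 = 80
Step 2: Count the number of values: n = 7
Step 3: Mean = sum / n = 80 / 7 = 11.4286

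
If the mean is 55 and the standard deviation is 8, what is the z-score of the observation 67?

1.5

Step 1: Recall the z-score formula: z = (x - mu) / sigma
Step 2: Substitute values: z = (67 - 55) / 8
Step 3: z = 12 / 8 = 1.5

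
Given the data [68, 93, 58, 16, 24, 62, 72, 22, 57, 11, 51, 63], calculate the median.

57.5

Step 1: Sort the data in ascending order: [11, 16, 22, 24, 51, 57, 58, 62, 63, 68, 72, 93]
Step 2: The number of values is n = 12.
Step 3: Since n is even, the median is the average of positions 6 and 7:
  Median = (57 + 58) / 2 = 57.5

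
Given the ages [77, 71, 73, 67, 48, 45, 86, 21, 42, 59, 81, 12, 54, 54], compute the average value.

56.4286

Step 1: Sum all values: 77 + 71 + 73 + 67 + 48 + 45 + 86 + 21 + 42 + 59 + 81 + 12 + 54 + 54 = 790
Step 2: Count the number of values: n = 14
Step 3: Mean = sum / n = 790 / 14 = 56.4286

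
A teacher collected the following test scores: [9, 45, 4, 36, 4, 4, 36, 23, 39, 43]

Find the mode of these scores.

4

Step 1: Count the frequency of each value:
  4: appears 3 time(s)
  9: appears 1 time(s)
  23: appears 1 time(s)
  36: appears 2 time(s)
  39: appears 1 time(s)
  43: appears 1 time(s)
  45: appears 1 time(s)
Step 2: The value 4 appears most frequently (3 times).
Step 3: Mode = 4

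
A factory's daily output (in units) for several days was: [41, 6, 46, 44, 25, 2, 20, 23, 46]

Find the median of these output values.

25

Step 1: Sort the data in ascending order: [2, 6, 20, 23, 25, 41, 44, 46, 46]
Step 2: The number of values is n = 9.
Step 3: Since n is odd, the median is the middle value at position 5: 25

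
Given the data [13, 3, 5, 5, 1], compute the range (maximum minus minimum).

12

Step 1: Identify the maximum value: max = 13
Step 2: Identify the minimum value: min = 1
Step 3: Range = max - min = 13 - 1 = 12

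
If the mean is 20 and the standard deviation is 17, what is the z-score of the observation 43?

1.3529

Step 1: Recall the z-score formula: z = (x - mu) / sigma
Step 2: Substitute values: z = (43 - 20) / 17
Step 3: z = 23 / 17 = 1.3529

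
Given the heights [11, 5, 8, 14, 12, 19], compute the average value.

11.5

Step 1: Sum all values: 11 + 5 + 8 + 14 + 12 + 19 = 69
Step 2: Count the number of values: n = 6
Step 3: Mean = sum / n = 69 / 6 = 11.5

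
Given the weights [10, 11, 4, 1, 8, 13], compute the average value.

7.8333

Step 1: Sum all values: 10 + 11 + 4 + 1 + 8 + 13 = 47
Step 2: Count the number of values: n = 6
Step 3: Mean = sum / n = 47 / 6 = 7.8333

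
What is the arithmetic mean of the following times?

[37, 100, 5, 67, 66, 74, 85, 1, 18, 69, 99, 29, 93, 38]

55.7857

Step 1: Sum all values: 37 + 100 + 5 + 67 + 66 + 74 + 85 + 1 + 18 + 69 + 99 + 29 + 93 + 38 = 781
Step 2: Count the number of values: n = 14
Step 3: Mean = sum / n = 781 / 14 = 55.7857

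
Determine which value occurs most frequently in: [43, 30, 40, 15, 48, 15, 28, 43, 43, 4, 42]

43

Step 1: Count the frequency of each value:
  4: appears 1 time(s)
  15: appears 2 time(s)
  28: appears 1 time(s)
  30: appears 1 time(s)
  40: appears 1 time(s)
  42: appears 1 time(s)
  43: appears 3 time(s)
  48: appears 1 time(s)
Step 2: The value 43 appears most frequently (3 times).
Step 3: Mode = 43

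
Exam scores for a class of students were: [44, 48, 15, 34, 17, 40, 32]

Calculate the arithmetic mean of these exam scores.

32.8571

Step 1: Sum all values: 44 + 48 + 15 + 34 + 17 + 40 + 32 = 230
Step 2: Count the number of values: n = 7
Step 3: Mean = sum / n = 230 / 7 = 32.8571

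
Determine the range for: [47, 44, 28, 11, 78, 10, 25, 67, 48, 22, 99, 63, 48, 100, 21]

90

Step 1: Identify the maximum value: max = 100
Step 2: Identify the minimum value: min = 10
Step 3: Range = max - min = 100 - 10 = 90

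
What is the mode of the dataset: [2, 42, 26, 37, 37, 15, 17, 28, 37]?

37

Step 1: Count the frequency of each value:
  2: appears 1 time(s)
  15: appears 1 time(s)
  17: appears 1 time(s)
  26: appears 1 time(s)
  28: appears 1 time(s)
  37: appears 3 time(s)
  42: appears 1 time(s)
Step 2: The value 37 appears most frequently (3 times).
Step 3: Mode = 37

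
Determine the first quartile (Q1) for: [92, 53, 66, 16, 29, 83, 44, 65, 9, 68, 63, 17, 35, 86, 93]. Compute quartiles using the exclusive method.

29

Step 1: Sort the data: [9, 16, 17, 29, 35, 44, 53, 63, 65, 66, 68, 83, 86, 92, 93]
Step 2: n = 15
Step 3: Using the exclusive quartile method:
  Q1 = 29
  Q2 (median) = 63
  Q3 = 83
  IQR = Q3 - Q1 = 83 - 29 = 54
Step 4: Q1 = 29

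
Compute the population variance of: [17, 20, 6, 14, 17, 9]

23.8056

Step 1: Compute the mean: (17 + 20 + 6 + 14 + 17 + 9) / 6 = 13.8333
Step 2: Compute squared deviations from the mean:
  (17 - 13.8333)^2 = 10.0278
  (20 - 13.8333)^2 = 38.0278
  (6 - 13.8333)^2 = 61.3611
  (14 - 13.8333)^2 = 0.0278
  (17 - 13.8333)^2 = 10.0278
  (9 - 13.8333)^2 = 23.3611
Step 3: Sum of squared deviations = 142.8333
Step 4: Population variance = 142.8333 / 6 = 23.8056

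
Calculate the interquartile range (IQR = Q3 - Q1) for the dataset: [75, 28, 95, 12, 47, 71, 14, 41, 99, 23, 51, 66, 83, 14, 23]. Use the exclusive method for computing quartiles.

52

Step 1: Sort the data: [12, 14, 14, 23, 23, 28, 41, 47, 51, 66, 71, 75, 83, 95, 99]
Step 2: n = 15
Step 3: Using the exclusive quartile method:
  Q1 = 23
  Q2 (median) = 47
  Q3 = 75
  IQR = Q3 - Q1 = 75 - 23 = 52
Step 4: IQR = 52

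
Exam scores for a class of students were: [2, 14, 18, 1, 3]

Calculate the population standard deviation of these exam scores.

7.0029

Step 1: Compute the mean: 7.6
Step 2: Sum of squared deviations from the mean: 245.2
Step 3: Population variance = 245.2 / 5 = 49.04
Step 4: Standard deviation = sqrt(49.04) = 7.0029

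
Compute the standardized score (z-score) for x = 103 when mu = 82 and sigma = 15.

1.4

Step 1: Recall the z-score formula: z = (x - mu) / sigma
Step 2: Substitute values: z = (103 - 82) / 15
Step 3: z = 21 / 15 = 1.4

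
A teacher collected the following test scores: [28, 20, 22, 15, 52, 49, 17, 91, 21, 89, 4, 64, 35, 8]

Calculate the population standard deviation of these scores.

27.2375

Step 1: Compute the mean: 36.7857
Step 2: Sum of squared deviations from the mean: 10386.3571
Step 3: Population variance = 10386.3571 / 14 = 741.8827
Step 4: Standard deviation = sqrt(741.8827) = 27.2375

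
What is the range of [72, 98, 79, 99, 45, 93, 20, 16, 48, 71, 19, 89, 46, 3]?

96

Step 1: Identify the maximum value: max = 99
Step 2: Identify the minimum value: min = 3
Step 3: Range = max - min = 99 - 3 = 96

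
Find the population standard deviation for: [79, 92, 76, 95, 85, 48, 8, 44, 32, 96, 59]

27.6519

Step 1: Compute the mean: 64.9091
Step 2: Sum of squared deviations from the mean: 8410.9091
Step 3: Population variance = 8410.9091 / 11 = 764.6281
Step 4: Standard deviation = sqrt(764.6281) = 27.6519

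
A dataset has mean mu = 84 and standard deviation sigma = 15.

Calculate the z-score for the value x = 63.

-1.4

Step 1: Recall the z-score formula: z = (x - mu) / sigma
Step 2: Substitute values: z = (63 - 84) / 15
Step 3: z = -21 / 15 = -1.4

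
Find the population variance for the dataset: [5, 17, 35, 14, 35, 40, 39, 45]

186.6875

Step 1: Compute the mean: (5 + 17 + 35 + 14 + 35 + 40 + 39 + 45) / 8 = 28.75
Step 2: Compute squared deviations from the mean:
  (5 - 28.75)^2 = 564.0625
  (17 - 28.75)^2 = 138.0625
  (35 - 28.75)^2 = 39.0625
  (14 - 28.75)^2 = 217.5625
  (35 - 28.75)^2 = 39.0625
  (40 - 28.75)^2 = 126.5625
  (39 - 28.75)^2 = 105.0625
  (45 - 28.75)^2 = 264.0625
Step 3: Sum of squared deviations = 1493.5
Step 4: Population variance = 1493.5 / 8 = 186.6875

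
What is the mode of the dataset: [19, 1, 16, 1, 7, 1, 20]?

1

Step 1: Count the frequency of each value:
  1: appears 3 time(s)
  7: appears 1 time(s)
  16: appears 1 time(s)
  19: appears 1 time(s)
  20: appears 1 time(s)
Step 2: The value 1 appears most frequently (3 times).
Step 3: Mode = 1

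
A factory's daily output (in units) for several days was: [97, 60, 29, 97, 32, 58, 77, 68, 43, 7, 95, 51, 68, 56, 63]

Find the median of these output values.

60

Step 1: Sort the data in ascending order: [7, 29, 32, 43, 51, 56, 58, 60, 63, 68, 68, 77, 95, 97, 97]
Step 2: The number of values is n = 15.
Step 3: Since n is odd, the median is the middle value at position 8: 60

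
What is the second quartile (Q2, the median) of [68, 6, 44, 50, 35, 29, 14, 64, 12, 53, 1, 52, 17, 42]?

38.5

Step 1: Sort the data: [1, 6, 12, 14, 17, 29, 35, 42, 44, 50, 52, 53, 64, 68]
Step 2: n = 14
Step 3: Q2 is the median. Since n is even, it is the average of the values at positions 7 and 8:
  Q2 = (35 + 42) / 2 = 38.5
Step 4: Q2 = 38.5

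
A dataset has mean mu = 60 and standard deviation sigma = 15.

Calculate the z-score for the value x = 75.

1

Step 1: Recall the z-score formula: z = (x - mu) / sigma
Step 2: Substitute values: z = (75 - 60) / 15
Step 3: z = 15 / 15 = 1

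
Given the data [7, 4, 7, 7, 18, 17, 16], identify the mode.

7

Step 1: Count the frequency of each value:
  4: appears 1 time(s)
  7: appears 3 time(s)
  16: appears 1 time(s)
  17: appears 1 time(s)
  18: appears 1 time(s)
Step 2: The value 7 appears most frequently (3 times).
Step 3: Mode = 7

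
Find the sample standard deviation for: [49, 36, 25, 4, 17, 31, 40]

15.0491

Step 1: Compute the mean: 28.8571
Step 2: Sum of squared deviations from the mean: 1358.8571
Step 3: Sample variance = 1358.8571 / 6 = 226.4762
Step 4: Standard deviation = sqrt(226.4762) = 15.0491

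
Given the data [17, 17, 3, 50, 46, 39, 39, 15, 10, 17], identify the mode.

17

Step 1: Count the frequency of each value:
  3: appears 1 time(s)
  10: appears 1 time(s)
  15: appears 1 time(s)
  17: appears 3 time(s)
  39: appears 2 time(s)
  46: appears 1 time(s)
  50: appears 1 time(s)
Step 2: The value 17 appears most frequently (3 times).
Step 3: Mode = 17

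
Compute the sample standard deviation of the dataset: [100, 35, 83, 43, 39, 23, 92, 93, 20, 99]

33.3568

Step 1: Compute the mean: 62.7
Step 2: Sum of squared deviations from the mean: 10014.1
Step 3: Sample variance = 10014.1 / 9 = 1112.6778
Step 4: Standard deviation = sqrt(1112.6778) = 33.3568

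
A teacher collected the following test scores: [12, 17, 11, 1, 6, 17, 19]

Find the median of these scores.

12

Step 1: Sort the data in ascending order: [1, 6, 11, 12, 17, 17, 19]
Step 2: The number of values is n = 7.
Step 3: Since n is odd, the median is the middle value at position 4: 12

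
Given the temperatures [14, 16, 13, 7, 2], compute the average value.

10.4

Step 1: Sum all values: 14 + 16 + 13 + 7 + 2 = 52
Step 2: Count the number of values: n = 5
Step 3: Mean = sum / n = 52 / 5 = 10.4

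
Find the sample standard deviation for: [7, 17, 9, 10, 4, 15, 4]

5.0615

Step 1: Compute the mean: 9.4286
Step 2: Sum of squared deviations from the mean: 153.7143
Step 3: Sample variance = 153.7143 / 6 = 25.619
Step 4: Standard deviation = sqrt(25.619) = 5.0615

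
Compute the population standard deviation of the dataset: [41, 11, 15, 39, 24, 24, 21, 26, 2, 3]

12.5952

Step 1: Compute the mean: 20.6
Step 2: Sum of squared deviations from the mean: 1586.4
Step 3: Population variance = 1586.4 / 10 = 158.64
Step 4: Standard deviation = sqrt(158.64) = 12.5952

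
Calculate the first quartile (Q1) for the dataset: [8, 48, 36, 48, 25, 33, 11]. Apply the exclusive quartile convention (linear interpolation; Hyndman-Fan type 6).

11

Step 1: Sort the data: [8, 11, 25, 33, 36, 48, 48]
Step 2: n = 7
Step 3: Using the exclusive quartile method:
  Q1 = 11
  Q2 (median) = 33
  Q3 = 48
  IQR = Q3 - Q1 = 48 - 11 = 37
Step 4: Q1 = 11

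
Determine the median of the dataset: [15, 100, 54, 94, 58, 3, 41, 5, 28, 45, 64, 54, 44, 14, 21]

44

Step 1: Sort the data in ascending order: [3, 5, 14, 15, 21, 28, 41, 44, 45, 54, 54, 58, 64, 94, 100]
Step 2: The number of values is n = 15.
Step 3: Since n is odd, the median is the middle value at position 8: 44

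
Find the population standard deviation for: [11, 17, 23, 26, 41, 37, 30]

9.825

Step 1: Compute the mean: 26.4286
Step 2: Sum of squared deviations from the mean: 675.7143
Step 3: Population variance = 675.7143 / 7 = 96.5306
Step 4: Standard deviation = sqrt(96.5306) = 9.825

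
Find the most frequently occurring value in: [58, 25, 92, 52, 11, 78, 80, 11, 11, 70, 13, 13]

11

Step 1: Count the frequency of each value:
  11: appears 3 time(s)
  13: appears 2 time(s)
  25: appears 1 time(s)
  52: appears 1 time(s)
  58: appears 1 time(s)
  70: appears 1 time(s)
  78: appears 1 time(s)
  80: appears 1 time(s)
  92: appears 1 time(s)
Step 2: The value 11 appears most frequently (3 times).
Step 3: Mode = 11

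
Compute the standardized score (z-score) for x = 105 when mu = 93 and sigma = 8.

1.5

Step 1: Recall the z-score formula: z = (x - mu) / sigma
Step 2: Substitute values: z = (105 - 93) / 8
Step 3: z = 12 / 8 = 1.5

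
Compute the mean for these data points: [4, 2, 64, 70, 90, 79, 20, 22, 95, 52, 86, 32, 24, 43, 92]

51.6667

Step 1: Sum all values: 4 + 2 + 64 + 70 + 90 + 79 + 20 + 22 + 95 + 52 + 86 + 32 + 24 + 43 + 92 = 775
Step 2: Count the number of values: n = 15
Step 3: Mean = sum / n = 775 / 15 = 51.6667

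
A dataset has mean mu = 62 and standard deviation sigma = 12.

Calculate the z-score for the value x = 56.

-0.5

Step 1: Recall the z-score formula: z = (x - mu) / sigma
Step 2: Substitute values: z = (56 - 62) / 12
Step 3: z = -6 / 12 = -0.5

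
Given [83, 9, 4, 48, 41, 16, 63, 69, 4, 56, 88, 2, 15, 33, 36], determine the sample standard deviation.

29.3189

Step 1: Compute the mean: 37.8
Step 2: Sum of squared deviations from the mean: 12034.4
Step 3: Sample variance = 12034.4 / 14 = 859.6
Step 4: Standard deviation = sqrt(859.6) = 29.3189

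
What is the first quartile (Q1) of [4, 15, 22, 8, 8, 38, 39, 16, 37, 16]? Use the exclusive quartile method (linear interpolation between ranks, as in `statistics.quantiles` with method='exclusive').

8

Step 1: Sort the data: [4, 8, 8, 15, 16, 16, 22, 37, 38, 39]
Step 2: n = 10
Step 3: Using the exclusive quartile method:
  Q1 = 8
  Q2 (median) = 16
  Q3 = 37.25
  IQR = Q3 - Q1 = 37.25 - 8 = 29.25
Step 4: Q1 = 8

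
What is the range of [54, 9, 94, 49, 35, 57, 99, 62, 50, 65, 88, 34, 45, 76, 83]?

90

Step 1: Identify the maximum value: max = 99
Step 2: Identify the minimum value: min = 9
Step 3: Range = max - min = 99 - 9 = 90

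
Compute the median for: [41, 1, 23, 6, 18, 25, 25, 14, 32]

23

Step 1: Sort the data in ascending order: [1, 6, 14, 18, 23, 25, 25, 32, 41]
Step 2: The number of values is n = 9.
Step 3: Since n is odd, the median is the middle value at position 5: 23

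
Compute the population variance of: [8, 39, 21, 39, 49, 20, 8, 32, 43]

203.5062

Step 1: Compute the mean: (8 + 39 + 21 + 39 + 49 + 20 + 8 + 32 + 43) / 9 = 28.7778
Step 2: Compute squared deviations from the mean:
  (8 - 28.7778)^2 = 431.716
  (39 - 28.7778)^2 = 104.4938
  (21 - 28.7778)^2 = 60.4938
  (39 - 28.7778)^2 = 104.4938
  (49 - 28.7778)^2 = 408.9383
  (20 - 28.7778)^2 = 77.0494
  (8 - 28.7778)^2 = 431.716
  (32 - 28.7778)^2 = 10.3827
  (43 - 28.7778)^2 = 202.2716
Step 3: Sum of squared deviations = 1831.5556
Step 4: Population variance = 1831.5556 / 9 = 203.5062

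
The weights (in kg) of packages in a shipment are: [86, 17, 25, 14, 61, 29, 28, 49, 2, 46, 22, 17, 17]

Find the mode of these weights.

17

Step 1: Count the frequency of each value:
  2: appears 1 time(s)
  14: appears 1 time(s)
  17: appears 3 time(s)
  22: appears 1 time(s)
  25: appears 1 time(s)
  28: appears 1 time(s)
  29: appears 1 time(s)
  46: appears 1 time(s)
  49: appears 1 time(s)
  61: appears 1 time(s)
  86: appears 1 time(s)
Step 2: The value 17 appears most frequently (3 times).
Step 3: Mode = 17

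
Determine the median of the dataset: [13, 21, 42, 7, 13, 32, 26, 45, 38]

26

Step 1: Sort the data in ascending order: [7, 13, 13, 21, 26, 32, 38, 42, 45]
Step 2: The number of values is n = 9.
Step 3: Since n is odd, the median is the middle value at position 5: 26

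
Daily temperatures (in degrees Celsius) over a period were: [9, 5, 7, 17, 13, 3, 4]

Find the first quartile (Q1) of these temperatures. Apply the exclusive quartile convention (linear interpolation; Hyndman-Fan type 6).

4

Step 1: Sort the data: [3, 4, 5, 7, 9, 13, 17]
Step 2: n = 7
Step 3: Using the exclusive quartile method:
  Q1 = 4
  Q2 (median) = 7
  Q3 = 13
  IQR = Q3 - Q1 = 13 - 4 = 9
Step 4: Q1 = 4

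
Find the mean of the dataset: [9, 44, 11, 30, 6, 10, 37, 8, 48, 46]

24.9

Step 1: Sum all values: 9 + 44 + 11 + 30 + 6 + 10 + 37 + 8 + 48 + 46 = 249
Step 2: Count the number of values: n = 10
Step 3: Mean = sum / n = 249 / 10 = 24.9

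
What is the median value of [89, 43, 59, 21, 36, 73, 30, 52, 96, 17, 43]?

43

Step 1: Sort the data in ascending order: [17, 21, 30, 36, 43, 43, 52, 59, 73, 89, 96]
Step 2: The number of values is n = 11.
Step 3: Since n is odd, the median is the middle value at position 6: 43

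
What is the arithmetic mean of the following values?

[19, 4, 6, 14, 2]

9

Step 1: Sum all values: 19 + 4 + 6 + 14 + 2 = 45
Step 2: Count the number of values: n = 5
Step 3: Mean = sum / n = 45 / 5 = 9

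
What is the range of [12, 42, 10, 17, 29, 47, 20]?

37

Step 1: Identify the maximum value: max = 47
Step 2: Identify the minimum value: min = 10
Step 3: Range = max - min = 47 - 10 = 37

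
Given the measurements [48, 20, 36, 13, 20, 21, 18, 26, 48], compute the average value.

27.7778

Step 1: Sum all values: 48 + 20 + 36 + 13 + 20 + 21 + 18 + 26 + 48 = 250
Step 2: Count the number of values: n = 9
Step 3: Mean = sum / n = 250 / 9 = 27.7778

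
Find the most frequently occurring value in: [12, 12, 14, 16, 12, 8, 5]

12

Step 1: Count the frequency of each value:
  5: appears 1 time(s)
  8: appears 1 time(s)
  12: appears 3 time(s)
  14: appears 1 time(s)
  16: appears 1 time(s)
Step 2: The value 12 appears most frequently (3 times).
Step 3: Mode = 12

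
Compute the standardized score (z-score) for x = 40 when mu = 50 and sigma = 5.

-2

Step 1: Recall the z-score formula: z = (x - mu) / sigma
Step 2: Substitute values: z = (40 - 50) / 5
Step 3: z = -10 / 5 = -2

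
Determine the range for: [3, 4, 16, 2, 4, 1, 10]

15

Step 1: Identify the maximum value: max = 16
Step 2: Identify the minimum value: min = 1
Step 3: Range = max - min = 16 - 1 = 15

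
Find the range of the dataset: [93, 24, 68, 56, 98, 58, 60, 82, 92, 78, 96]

74

Step 1: Identify the maximum value: max = 98
Step 2: Identify the minimum value: min = 24
Step 3: Range = max - min = 98 - 24 = 74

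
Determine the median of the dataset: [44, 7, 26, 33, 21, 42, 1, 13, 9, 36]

23.5

Step 1: Sort the data in ascending order: [1, 7, 9, 13, 21, 26, 33, 36, 42, 44]
Step 2: The number of values is n = 10.
Step 3: Since n is even, the median is the average of positions 5 and 6:
  Median = (21 + 26) / 2 = 23.5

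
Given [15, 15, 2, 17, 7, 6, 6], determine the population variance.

29.0612

Step 1: Compute the mean: (15 + 15 + 2 + 17 + 7 + 6 + 6) / 7 = 9.7143
Step 2: Compute squared deviations from the mean:
  (15 - 9.7143)^2 = 27.9388
  (15 - 9.7143)^2 = 27.9388
  (2 - 9.7143)^2 = 59.5102
  (17 - 9.7143)^2 = 53.0816
  (7 - 9.7143)^2 = 7.3673
  (6 - 9.7143)^2 = 13.7959
  (6 - 9.7143)^2 = 13.7959
Step 3: Sum of squared deviations = 203.4286
Step 4: Population variance = 203.4286 / 7 = 29.0612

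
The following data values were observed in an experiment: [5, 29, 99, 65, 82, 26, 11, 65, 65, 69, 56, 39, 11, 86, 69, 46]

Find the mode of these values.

65

Step 1: Count the frequency of each value:
  5: appears 1 time(s)
  11: appears 2 time(s)
  26: appears 1 time(s)
  29: appears 1 time(s)
  39: appears 1 time(s)
  46: appears 1 time(s)
  56: appears 1 time(s)
  65: appears 3 time(s)
  69: appears 2 time(s)
  82: appears 1 time(s)
  86: appears 1 time(s)
  99: appears 1 time(s)
Step 2: The value 65 appears most frequently (3 times).
Step 3: Mode = 65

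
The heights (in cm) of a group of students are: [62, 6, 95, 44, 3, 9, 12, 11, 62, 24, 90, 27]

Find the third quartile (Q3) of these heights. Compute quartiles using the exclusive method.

62

Step 1: Sort the data: [3, 6, 9, 11, 12, 24, 27, 44, 62, 62, 90, 95]
Step 2: n = 12
Step 3: Using the exclusive quartile method:
  Q1 = 9.5
  Q2 (median) = 25.5
  Q3 = 62
  IQR = Q3 - Q1 = 62 - 9.5 = 52.5
Step 4: Q3 = 62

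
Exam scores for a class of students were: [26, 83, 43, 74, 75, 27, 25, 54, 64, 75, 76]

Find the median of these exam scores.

64

Step 1: Sort the data in ascending order: [25, 26, 27, 43, 54, 64, 74, 75, 75, 76, 83]
Step 2: The number of values is n = 11.
Step 3: Since n is odd, the median is the middle value at position 6: 64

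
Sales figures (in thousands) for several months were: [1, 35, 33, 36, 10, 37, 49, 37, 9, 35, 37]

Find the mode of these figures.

37

Step 1: Count the frequency of each value:
  1: appears 1 time(s)
  9: appears 1 time(s)
  10: appears 1 time(s)
  33: appears 1 time(s)
  35: appears 2 time(s)
  36: appears 1 time(s)
  37: appears 3 time(s)
  49: appears 1 time(s)
Step 2: The value 37 appears most frequently (3 times).
Step 3: Mode = 37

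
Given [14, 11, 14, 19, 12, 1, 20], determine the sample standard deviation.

6.2716

Step 1: Compute the mean: 13
Step 2: Sum of squared deviations from the mean: 236
Step 3: Sample variance = 236 / 6 = 39.3333
Step 4: Standard deviation = sqrt(39.3333) = 6.2716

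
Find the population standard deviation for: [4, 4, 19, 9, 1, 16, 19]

7.0855

Step 1: Compute the mean: 10.2857
Step 2: Sum of squared deviations from the mean: 351.4286
Step 3: Population variance = 351.4286 / 7 = 50.2041
Step 4: Standard deviation = sqrt(50.2041) = 7.0855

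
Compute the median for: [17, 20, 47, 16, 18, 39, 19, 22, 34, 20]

20

Step 1: Sort the data in ascending order: [16, 17, 18, 19, 20, 20, 22, 34, 39, 47]
Step 2: The number of values is n = 10.
Step 3: Since n is even, the median is the average of positions 5 and 6:
  Median = (20 + 20) / 2 = 20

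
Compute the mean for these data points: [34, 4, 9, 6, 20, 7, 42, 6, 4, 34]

16.6

Step 1: Sum all values: 34 + 4 + 9 + 6 + 20 + 7 + 42 + 6 + 4 + 34 = 166
Step 2: Count the number of values: n = 10
Step 3: Mean = sum / n = 166 / 10 = 16.6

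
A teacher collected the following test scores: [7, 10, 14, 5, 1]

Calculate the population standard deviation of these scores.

4.4091

Step 1: Compute the mean: 7.4
Step 2: Sum of squared deviations from the mean: 97.2
Step 3: Population variance = 97.2 / 5 = 19.44
Step 4: Standard deviation = sqrt(19.44) = 4.4091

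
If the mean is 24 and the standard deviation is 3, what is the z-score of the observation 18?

-2

Step 1: Recall the z-score formula: z = (x - mu) / sigma
Step 2: Substitute values: z = (18 - 24) / 3
Step 3: z = -6 / 3 = -2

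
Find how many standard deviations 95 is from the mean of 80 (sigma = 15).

1

Step 1: Recall the z-score formula: z = (x - mu) / sigma
Step 2: Substitute values: z = (95 - 80) / 15
Step 3: z = 15 / 15 = 1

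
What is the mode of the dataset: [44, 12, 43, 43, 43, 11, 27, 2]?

43

Step 1: Count the frequency of each value:
  2: appears 1 time(s)
  11: appears 1 time(s)
  12: appears 1 time(s)
  27: appears 1 time(s)
  43: appears 3 time(s)
  44: appears 1 time(s)
Step 2: The value 43 appears most frequently (3 times).
Step 3: Mode = 43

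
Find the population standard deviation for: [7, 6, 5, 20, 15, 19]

6.2183

Step 1: Compute the mean: 12
Step 2: Sum of squared deviations from the mean: 232
Step 3: Population variance = 232 / 6 = 38.6667
Step 4: Standard deviation = sqrt(38.6667) = 6.2183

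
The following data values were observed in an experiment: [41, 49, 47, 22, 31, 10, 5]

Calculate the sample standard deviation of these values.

17.5946

Step 1: Compute the mean: 29.2857
Step 2: Sum of squared deviations from the mean: 1857.4286
Step 3: Sample variance = 1857.4286 / 6 = 309.5714
Step 4: Standard deviation = sqrt(309.5714) = 17.5946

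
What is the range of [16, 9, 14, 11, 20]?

11

Step 1: Identify the maximum value: max = 20
Step 2: Identify the minimum value: min = 9
Step 3: Range = max - min = 20 - 9 = 11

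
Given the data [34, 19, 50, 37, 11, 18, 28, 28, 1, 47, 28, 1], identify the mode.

28

Step 1: Count the frequency of each value:
  1: appears 2 time(s)
  11: appears 1 time(s)
  18: appears 1 time(s)
  19: appears 1 time(s)
  28: appears 3 time(s)
  34: appears 1 time(s)
  37: appears 1 time(s)
  47: appears 1 time(s)
  50: appears 1 time(s)
Step 2: The value 28 appears most frequently (3 times).
Step 3: Mode = 28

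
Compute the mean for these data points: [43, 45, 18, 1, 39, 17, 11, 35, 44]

28.1111

Step 1: Sum all values: 43 + 45 + 18 + 1 + 39 + 17 + 11 + 35 + 44 = 253
Step 2: Count the number of values: n = 9
Step 3: Mean = sum / n = 253 / 9 = 28.1111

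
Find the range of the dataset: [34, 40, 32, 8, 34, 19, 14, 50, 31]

42

Step 1: Identify the maximum value: max = 50
Step 2: Identify the minimum value: min = 8
Step 3: Range = max - min = 50 - 8 = 42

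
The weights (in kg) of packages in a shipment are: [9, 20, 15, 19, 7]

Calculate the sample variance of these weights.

34

Step 1: Compute the mean: (9 + 20 + 15 + 19 + 7) / 5 = 14
Step 2: Compute squared deviations from the mean:
  (9 - 14)^2 = 25
  (20 - 14)^2 = 36
  (15 - 14)^2 = 1
  (19 - 14)^2 = 25
  (7 - 14)^2 = 49
Step 3: Sum of squared deviations = 136
Step 4: Sample variance = 136 / 4 = 34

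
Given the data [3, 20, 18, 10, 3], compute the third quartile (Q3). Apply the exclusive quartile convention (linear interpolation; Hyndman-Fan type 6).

19

Step 1: Sort the data: [3, 3, 10, 18, 20]
Step 2: n = 5
Step 3: Using the exclusive quartile method:
  Q1 = 3
  Q2 (median) = 10
  Q3 = 19
  IQR = Q3 - Q1 = 19 - 3 = 16
Step 4: Q3 = 19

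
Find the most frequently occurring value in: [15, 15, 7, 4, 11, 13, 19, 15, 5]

15

Step 1: Count the frequency of each value:
  4: appears 1 time(s)
  5: appears 1 time(s)
  7: appears 1 time(s)
  11: appears 1 time(s)
  13: appears 1 time(s)
  15: appears 3 time(s)
  19: appears 1 time(s)
Step 2: The value 15 appears most frequently (3 times).
Step 3: Mode = 15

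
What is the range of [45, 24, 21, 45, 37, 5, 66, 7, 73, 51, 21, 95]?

90

Step 1: Identify the maximum value: max = 95
Step 2: Identify the minimum value: min = 5
Step 3: Range = max - min = 95 - 5 = 90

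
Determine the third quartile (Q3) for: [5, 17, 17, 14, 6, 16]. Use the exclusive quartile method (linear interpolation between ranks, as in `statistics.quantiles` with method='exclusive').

17

Step 1: Sort the data: [5, 6, 14, 16, 17, 17]
Step 2: n = 6
Step 3: Using the exclusive quartile method:
  Q1 = 5.75
  Q2 (median) = 15
  Q3 = 17
  IQR = Q3 - Q1 = 17 - 5.75 = 11.25
Step 4: Q3 = 17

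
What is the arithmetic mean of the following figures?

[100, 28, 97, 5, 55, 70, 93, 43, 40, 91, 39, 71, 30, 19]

55.7857

Step 1: Sum all values: 100 + 28 + 97 + 5 + 55 + 70 + 93 + 43 + 40 + 91 + 39 + 71 + 30 + 19 = 781
Step 2: Count the number of values: n = 14
Step 3: Mean = sum / n = 781 / 14 = 55.7857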